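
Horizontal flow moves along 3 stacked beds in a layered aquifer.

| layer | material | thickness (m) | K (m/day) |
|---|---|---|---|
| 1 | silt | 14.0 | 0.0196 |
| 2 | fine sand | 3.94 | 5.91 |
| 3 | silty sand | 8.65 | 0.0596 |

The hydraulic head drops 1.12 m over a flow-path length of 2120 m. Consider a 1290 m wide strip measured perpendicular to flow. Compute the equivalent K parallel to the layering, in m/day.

0.905

Flow is parallel to layering, so each bed carries its own Darcy discharge and the transmissivities add.
Σ(K_i·b_i) = 0.0196×14.0 + 5.91×3.94 + 0.0596×8.65 = 24.08 m²/day.
Total thickness b = 26.59 m, so K_eq = Σ(K_i·b_i)/b = 0.9054 m/day.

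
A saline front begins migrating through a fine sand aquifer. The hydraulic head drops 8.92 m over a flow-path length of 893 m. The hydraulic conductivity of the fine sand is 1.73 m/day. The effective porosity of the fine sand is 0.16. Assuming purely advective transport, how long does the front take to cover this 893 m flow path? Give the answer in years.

22.6

Hydraulic gradient i = Δh / L = 8.92 / 893 = 0.009989.
Darcy flux q = K · i = 1.730 × 0.009989 = 0.01728 m/day.
Seepage velocity v = q / n_e = 0.01728 / 0.16 = 0.1080 m/day.
Travel time t = L / v = 893 / 0.1080 = 8268 days = 22.64 years.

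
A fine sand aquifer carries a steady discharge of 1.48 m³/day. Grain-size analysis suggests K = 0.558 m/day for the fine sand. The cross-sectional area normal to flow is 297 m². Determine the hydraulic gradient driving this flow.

0.00893

From Q = K·A·i, i = Q / (K·A) = 1.48 / (0.5580 × 297.0) = 0.008930.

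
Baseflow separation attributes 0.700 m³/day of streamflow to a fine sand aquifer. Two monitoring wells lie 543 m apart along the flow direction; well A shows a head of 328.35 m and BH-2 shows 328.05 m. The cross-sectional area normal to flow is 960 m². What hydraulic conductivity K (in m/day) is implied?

1.32

Hydraulic gradient i = (328.35 − 328.05) / 543 = 0.3 / 543 = 0.0005525.
From Q = K·A·i, K = Q / (A·i) = 0.700 / (960.0 × 0.0005525) = 1.320 m/day.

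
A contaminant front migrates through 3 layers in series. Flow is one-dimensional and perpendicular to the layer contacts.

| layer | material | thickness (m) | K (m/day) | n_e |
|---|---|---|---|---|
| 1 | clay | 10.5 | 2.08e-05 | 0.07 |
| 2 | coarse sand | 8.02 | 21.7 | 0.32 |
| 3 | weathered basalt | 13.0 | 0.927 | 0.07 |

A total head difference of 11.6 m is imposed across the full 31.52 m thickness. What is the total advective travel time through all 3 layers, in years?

With flow normal to the layers, continuity requires the same specific discharge q through every layer.
Σ(b_i/K_i) = 10.5/2.08e-05 + 8.02/21.7 + 13.0/0.927 = 5.048e+05 d.
q = Δh / Σ(b_i/K_i) = 11.6 / 5.048e+05 = 2.298e-05 m/day.
In each layer the seepage velocity is v_i = q/n_i, so the layer transit time is t_i = b_i·n_i / q:
  layer 1 (clay): t_1 = 10.5 × 0.07 / 2.298e-05 = 31987 d
  layer 2 (coarse sand): t_2 = 8.02 × 0.32 / 2.298e-05 = 1.117e+05 d
  layer 3 (weathered basalt): t_3 = 13.0 × 0.07 / 2.298e-05 = 39602 d
Total t = Σ t_i = 1.833e+05 days = 501.8 years.

502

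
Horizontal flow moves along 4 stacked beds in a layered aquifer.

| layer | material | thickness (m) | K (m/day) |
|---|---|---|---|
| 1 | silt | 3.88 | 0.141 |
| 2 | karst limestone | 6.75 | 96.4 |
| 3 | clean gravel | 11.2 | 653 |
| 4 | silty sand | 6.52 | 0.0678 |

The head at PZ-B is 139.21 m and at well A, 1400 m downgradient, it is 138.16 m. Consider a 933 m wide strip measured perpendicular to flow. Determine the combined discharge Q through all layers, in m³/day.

5570

Flow is parallel to layering, so each bed carries its own Darcy discharge and the transmissivities add.
Σ(K_i·b_i) = 0.141×3.88 + 96.4×6.75 + 653×11.2 + 0.0678×6.52 = 7965 m²/day.
Hydraulic gradient i = (139.21 − 138.16) / 1400 = 1.05 / 1400 = 0.0007500.
Q = Σ(K_i·b_i) · W · i = 7965 × 933 × 0.0007500 = 5574 m³/day.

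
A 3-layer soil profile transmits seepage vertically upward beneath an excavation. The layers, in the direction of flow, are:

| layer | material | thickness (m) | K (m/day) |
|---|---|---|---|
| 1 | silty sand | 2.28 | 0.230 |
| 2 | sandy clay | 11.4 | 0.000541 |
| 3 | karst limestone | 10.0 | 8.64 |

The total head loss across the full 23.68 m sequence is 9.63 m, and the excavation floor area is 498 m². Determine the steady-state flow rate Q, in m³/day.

Flow is perpendicular to layering, so the layers act in series and the equivalent K is the thickness-weighted harmonic mean.
Total thickness L = 2.28 + 11.4 + 10.0 = 23.68 m.
Σ(b_i/K_i) = 2.28/0.230 + 11.4/0.000541 + 10.0/8.64 = 21083 d.
K_eq = L / Σ(b_i/K_i) = 23.68 / 21083 = 0.001123 m/day.
Q = K_eq · A · (Δh/L) = 0.001123 × 498 × (9.63/23.68) = 0.2275 m³/day.

0.227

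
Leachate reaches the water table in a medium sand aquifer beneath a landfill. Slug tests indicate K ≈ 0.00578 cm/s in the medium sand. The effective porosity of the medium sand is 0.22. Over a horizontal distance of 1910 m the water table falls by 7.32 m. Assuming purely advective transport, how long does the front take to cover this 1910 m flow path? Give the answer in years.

Convert K: 0.00578 cm/s × 864 = 4.994 m/day.
Hydraulic gradient i = Δh / L = 7.32 / 1910 = 0.003832.
Darcy flux q = K · i = 4.994 × 0.003832 = 0.01914 m/day.
Seepage velocity v = q / n_e = 0.01914 / 0.22 = 0.08700 m/day.
Travel time t = L / v = 1910 / 0.08700 = 21955 days = 60.11 years.

60.1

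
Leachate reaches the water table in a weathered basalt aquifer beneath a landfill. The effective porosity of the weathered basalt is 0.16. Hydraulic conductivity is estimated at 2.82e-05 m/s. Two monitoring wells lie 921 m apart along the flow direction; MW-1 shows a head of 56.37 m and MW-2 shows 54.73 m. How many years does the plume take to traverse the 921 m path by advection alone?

93.0

Convert K: 2.82e-05 m/s × 86400 = 2.436 m/day.
Hydraulic gradient i = (56.37 − 54.73) / 921 = 1.64 / 921 = 0.001781.
Darcy flux q = K · i = 2.436 × 0.001781 = 0.004339 m/day.
Seepage velocity v = q / n_e = 0.004339 / 0.16 = 0.02712 m/day.
Travel time t = L / v = 921 / 0.02712 = 33965 days = 92.99 years.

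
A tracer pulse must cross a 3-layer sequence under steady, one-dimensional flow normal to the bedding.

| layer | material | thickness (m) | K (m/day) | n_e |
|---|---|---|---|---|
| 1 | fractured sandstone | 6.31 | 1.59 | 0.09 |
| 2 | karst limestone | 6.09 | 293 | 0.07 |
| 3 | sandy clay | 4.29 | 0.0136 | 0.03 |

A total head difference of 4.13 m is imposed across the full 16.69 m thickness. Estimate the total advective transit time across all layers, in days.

With flow normal to the layers, continuity requires the same specific discharge q through every layer.
Σ(b_i/K_i) = 6.31/1.59 + 6.09/293 + 4.29/0.0136 = 319.4 d.
q = Δh / Σ(b_i/K_i) = 4.13 / 319.4 = 0.01293 m/day.
In each layer the seepage velocity is v_i = q/n_i, so the layer transit time is t_i = b_i·n_i / q:
  layer 1 (fractured sandstone): t_1 = 6.31 × 0.09 / 0.01293 = 43.92 d
  layer 2 (karst limestone): t_2 = 6.09 × 0.07 / 0.01293 = 32.97 d
  layer 3 (sandy clay): t_3 = 4.29 × 0.03 / 0.01293 = 9.954 d
Total t = Σ t_i = 86.85 days.

86.8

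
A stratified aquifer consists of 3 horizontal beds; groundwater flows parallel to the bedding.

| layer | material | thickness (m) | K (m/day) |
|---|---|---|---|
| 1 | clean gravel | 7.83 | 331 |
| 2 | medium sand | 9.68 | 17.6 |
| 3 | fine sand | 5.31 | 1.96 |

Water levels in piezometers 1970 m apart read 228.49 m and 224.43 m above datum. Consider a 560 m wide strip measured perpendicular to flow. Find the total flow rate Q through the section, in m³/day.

Flow is parallel to layering, so each bed carries its own Darcy discharge and the transmissivities add.
Σ(K_i·b_i) = 331×7.83 + 17.6×9.68 + 1.96×5.31 = 2773 m²/day.
Hydraulic gradient i = (228.49 − 224.43) / 1970 = 4.06 / 1970 = 0.002061.
Q = Σ(K_i·b_i) · W · i = 2773 × 560 × 0.002061 = 3200 m³/day.

3200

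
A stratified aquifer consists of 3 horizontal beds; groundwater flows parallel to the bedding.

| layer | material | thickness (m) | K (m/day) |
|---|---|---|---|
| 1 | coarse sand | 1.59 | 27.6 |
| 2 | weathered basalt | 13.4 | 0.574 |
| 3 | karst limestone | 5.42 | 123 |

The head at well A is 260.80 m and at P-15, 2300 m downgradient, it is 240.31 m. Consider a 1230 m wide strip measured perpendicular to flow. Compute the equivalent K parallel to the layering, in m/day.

35.2

Flow is parallel to layering, so each bed carries its own Darcy discharge and the transmissivities add.
Σ(K_i·b_i) = 27.6×1.59 + 0.574×13.4 + 123×5.42 = 718.2 m²/day.
Total thickness b = 20.41 m, so K_eq = Σ(K_i·b_i)/b = 35.19 m/day.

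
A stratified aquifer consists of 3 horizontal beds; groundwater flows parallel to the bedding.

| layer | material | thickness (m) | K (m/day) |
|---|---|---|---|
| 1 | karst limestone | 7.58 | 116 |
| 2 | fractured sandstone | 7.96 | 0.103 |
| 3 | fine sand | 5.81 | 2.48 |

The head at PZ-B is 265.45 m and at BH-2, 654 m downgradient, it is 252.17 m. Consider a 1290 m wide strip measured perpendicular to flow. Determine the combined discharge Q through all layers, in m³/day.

23400

Flow is parallel to layering, so each bed carries its own Darcy discharge and the transmissivities add.
Σ(K_i·b_i) = 116×7.58 + 0.103×7.96 + 2.48×5.81 = 894.5 m²/day.
Hydraulic gradient i = (265.45 − 252.17) / 654 = 13.28 / 654 = 0.02031.
Q = Σ(K_i·b_i) · W · i = 894.5 × 1290 × 0.02031 = 23431 m³/day.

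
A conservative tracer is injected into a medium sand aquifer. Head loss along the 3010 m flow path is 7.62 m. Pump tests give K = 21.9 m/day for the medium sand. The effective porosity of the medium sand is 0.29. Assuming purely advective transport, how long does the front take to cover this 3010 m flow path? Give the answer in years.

43.1

Hydraulic gradient i = Δh / L = 7.62 / 3010 = 0.002532.
Darcy flux q = K · i = 21.90 × 0.002532 = 0.05544 m/day.
Seepage velocity v = q / n_e = 0.05544 / 0.29 = 0.1912 m/day.
Travel time t = L / v = 3010 / 0.1912 = 15745 days = 43.11 years.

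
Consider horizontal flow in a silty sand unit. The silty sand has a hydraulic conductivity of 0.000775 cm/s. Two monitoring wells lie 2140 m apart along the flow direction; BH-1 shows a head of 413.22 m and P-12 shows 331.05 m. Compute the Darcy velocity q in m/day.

Convert K: 0.000775 cm/s × 864 = 0.6696 m/day.
Hydraulic gradient i = (413.22 − 331.05) / 2140 = 82.17 / 2140 = 0.03840.
Specific discharge q = K · i = 0.6696 × 0.03840 = 0.02571 m/day.

0.0257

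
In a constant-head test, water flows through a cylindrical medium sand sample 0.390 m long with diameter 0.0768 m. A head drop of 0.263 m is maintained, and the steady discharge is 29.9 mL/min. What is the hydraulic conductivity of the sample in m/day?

13.8

Cross-sectional area A = π·(d/2)² = π × (0.0768/2)² = 0.004632 m².
Convert discharge: 29.9 mL/min = 4.983e-07 m³/s.
Darcy's law rearranged: K = Q·L / (A·Δh) = 4.983e-07 × 0.390 / (0.004632 × 0.263) = 0.0001595 m/s = 13.78 m/day.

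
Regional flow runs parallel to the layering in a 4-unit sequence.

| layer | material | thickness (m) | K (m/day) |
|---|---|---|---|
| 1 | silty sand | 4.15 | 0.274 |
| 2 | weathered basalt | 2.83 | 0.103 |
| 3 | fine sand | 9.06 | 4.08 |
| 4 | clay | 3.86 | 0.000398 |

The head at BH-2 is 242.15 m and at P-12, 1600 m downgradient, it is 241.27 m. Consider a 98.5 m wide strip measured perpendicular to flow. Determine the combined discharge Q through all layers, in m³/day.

Flow is parallel to layering, so each bed carries its own Darcy discharge and the transmissivities add.
Σ(K_i·b_i) = 0.274×4.15 + 0.103×2.83 + 4.08×9.06 + 0.000398×3.86 = 38.39 m²/day.
Hydraulic gradient i = (242.15 − 241.27) / 1600 = 0.88 / 1600 = 0.0005500.
Q = Σ(K_i·b_i) · W · i = 38.39 × 98.5 × 0.0005500 = 2.080 m³/day.

2.08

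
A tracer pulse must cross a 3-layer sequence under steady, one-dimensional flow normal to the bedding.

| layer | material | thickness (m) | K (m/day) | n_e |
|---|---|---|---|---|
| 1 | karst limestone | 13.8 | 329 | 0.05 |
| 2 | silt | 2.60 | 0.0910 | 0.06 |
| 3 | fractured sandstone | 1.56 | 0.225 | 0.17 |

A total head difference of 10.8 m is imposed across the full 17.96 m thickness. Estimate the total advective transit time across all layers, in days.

With flow normal to the layers, continuity requires the same specific discharge q through every layer.
Σ(b_i/K_i) = 13.8/329 + 2.60/0.0910 + 1.56/0.225 = 35.55 d.
q = Δh / Σ(b_i/K_i) = 10.8 / 35.55 = 0.3038 m/day.
In each layer the seepage velocity is v_i = q/n_i, so the layer transit time is t_i = b_i·n_i / q:
  layer 1 (karst limestone): t_1 = 13.8 × 0.05 / 0.3038 = 2.271 d
  layer 2 (silt): t_2 = 2.60 × 0.06 / 0.3038 = 0.5135 d
  layer 3 (fractured sandstone): t_3 = 1.56 × 0.17 / 0.3038 = 0.8729 d
Total t = Σ t_i = 3.657 days.

3.66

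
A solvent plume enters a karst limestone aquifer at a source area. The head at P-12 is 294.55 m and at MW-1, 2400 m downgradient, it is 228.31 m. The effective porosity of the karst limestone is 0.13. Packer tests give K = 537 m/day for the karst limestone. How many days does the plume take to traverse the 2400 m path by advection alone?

21.1

Hydraulic gradient i = (294.55 − 228.31) / 2400 = 66.24 / 2400 = 0.02760.
Darcy flux q = K · i = 537.0 × 0.02760 = 14.82 m/day.
Seepage velocity v = q / n_e = 14.82 / 0.13 = 114.0 m/day.
Travel time t = L / v = 2400 / 114.0 = 21.05 days.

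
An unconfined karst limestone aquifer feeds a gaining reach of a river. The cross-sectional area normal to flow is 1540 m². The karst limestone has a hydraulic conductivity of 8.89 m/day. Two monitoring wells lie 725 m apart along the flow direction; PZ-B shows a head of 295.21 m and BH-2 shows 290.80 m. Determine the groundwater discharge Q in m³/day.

83.3

Hydraulic gradient i = (295.21 − 290.80) / 725 = 4.41 / 725 = 0.006083.
Darcy's law: Q = K · A · i = 8.890 × 1540 × 0.006083 = 83.28 m³/day.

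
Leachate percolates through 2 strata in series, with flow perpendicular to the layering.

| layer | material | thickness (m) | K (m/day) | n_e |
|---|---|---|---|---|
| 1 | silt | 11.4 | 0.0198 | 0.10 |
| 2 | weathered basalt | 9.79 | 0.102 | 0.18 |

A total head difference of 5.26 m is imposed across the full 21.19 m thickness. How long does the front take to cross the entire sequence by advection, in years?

1.01

With flow normal to the layers, continuity requires the same specific discharge q through every layer.
Σ(b_i/K_i) = 11.4/0.0198 + 9.79/0.102 = 671.7 d.
q = Δh / Σ(b_i/K_i) = 5.26 / 671.7 = 0.007830 m/day.
In each layer the seepage velocity is v_i = q/n_i, so the layer transit time is t_i = b_i·n_i / q:
  layer 1 (silt): t_1 = 11.4 × 0.10 / 0.007830 = 145.6 d
  layer 2 (weathered basalt): t_2 = 9.79 × 0.18 / 0.007830 = 225.0 d
Total t = Σ t_i = 370.6 days = 1.015 years.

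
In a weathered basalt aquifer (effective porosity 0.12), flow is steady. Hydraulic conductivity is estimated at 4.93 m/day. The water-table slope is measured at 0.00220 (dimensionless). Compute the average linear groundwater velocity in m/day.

0.0904

Hydraulic gradient i = 0.00220.
Darcy flux q = K · i = 4.930 × 0.002200 = 0.01085 m/day.
Seepage velocity v = q / n_e = 0.01085 / 0.12 = 0.09038 m/day.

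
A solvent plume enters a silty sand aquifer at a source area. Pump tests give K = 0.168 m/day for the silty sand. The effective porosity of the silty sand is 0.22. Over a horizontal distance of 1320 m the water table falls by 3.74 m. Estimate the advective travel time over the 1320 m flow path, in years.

1670

Hydraulic gradient i = Δh / L = 3.74 / 1320 = 0.002833.
Darcy flux q = K · i = 0.1680 × 0.002833 = 0.0004760 m/day.
Seepage velocity v = q / n_e = 0.0004760 / 0.22 = 0.002164 m/day.
Travel time t = L / v = 1320 / 0.002164 = 6.101e+05 days = 1670 years.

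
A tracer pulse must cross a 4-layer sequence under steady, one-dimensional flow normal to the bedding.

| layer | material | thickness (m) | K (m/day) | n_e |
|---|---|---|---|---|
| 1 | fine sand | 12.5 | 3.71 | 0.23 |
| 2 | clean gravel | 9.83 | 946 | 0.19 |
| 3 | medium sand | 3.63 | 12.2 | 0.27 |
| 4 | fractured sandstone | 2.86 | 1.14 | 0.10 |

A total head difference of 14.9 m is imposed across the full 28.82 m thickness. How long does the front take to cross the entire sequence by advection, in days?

With flow normal to the layers, continuity requires the same specific discharge q through every layer.
Σ(b_i/K_i) = 12.5/3.71 + 9.83/946 + 3.63/12.2 + 2.86/1.14 = 6.186 d.
q = Δh / Σ(b_i/K_i) = 14.9 / 6.186 = 2.409 m/day.
In each layer the seepage velocity is v_i = q/n_i, so the layer transit time is t_i = b_i·n_i / q:
  layer 1 (fine sand): t_1 = 12.5 × 0.23 / 2.409 = 1.194 d
  layer 2 (clean gravel): t_2 = 9.83 × 0.19 / 2.409 = 0.7754 d
  layer 3 (medium sand): t_3 = 3.63 × 0.27 / 2.409 = 0.4069 d
  layer 4 (fractured sandstone): t_4 = 2.86 × 0.10 / 2.409 = 0.1187 d
Total t = Σ t_i = 2.495 days.

2.49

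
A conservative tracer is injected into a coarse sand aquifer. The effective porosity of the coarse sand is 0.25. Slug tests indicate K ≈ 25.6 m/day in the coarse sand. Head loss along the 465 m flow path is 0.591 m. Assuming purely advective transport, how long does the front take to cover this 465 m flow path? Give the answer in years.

Hydraulic gradient i = Δh / L = 0.591 / 465 = 0.001271.
Darcy flux q = K · i = 25.60 × 0.001271 = 0.03254 m/day.
Seepage velocity v = q / n_e = 0.03254 / 0.25 = 0.1301 m/day.
Travel time t = L / v = 465 / 0.1301 = 3573 days = 9.782 years.

9.78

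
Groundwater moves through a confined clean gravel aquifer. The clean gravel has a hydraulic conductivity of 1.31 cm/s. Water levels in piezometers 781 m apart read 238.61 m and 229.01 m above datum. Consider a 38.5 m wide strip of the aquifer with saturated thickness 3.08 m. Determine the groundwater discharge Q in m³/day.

1650

Convert K: 1.31 cm/s × 864 = 1132 m/day.
Cross-sectional area A = 38.5 × 3.08 = 118.6 m².
Hydraulic gradient i = (238.61 − 229.01) / 781 = 9.6 / 781 = 0.01229.
Darcy's law: Q = K · A · i = 1132 × 118.6 × 0.01229 = 1650 m³/day.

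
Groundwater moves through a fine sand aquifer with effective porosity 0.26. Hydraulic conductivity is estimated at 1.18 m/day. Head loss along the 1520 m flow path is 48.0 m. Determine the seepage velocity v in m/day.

Hydraulic gradient i = Δh / L = 48.0 / 1520 = 0.03158.
Darcy flux q = K · i = 1.180 × 0.03158 = 0.03726 m/day.
Seepage velocity v = q / n_e = 0.03726 / 0.26 = 0.1433 m/day.

0.143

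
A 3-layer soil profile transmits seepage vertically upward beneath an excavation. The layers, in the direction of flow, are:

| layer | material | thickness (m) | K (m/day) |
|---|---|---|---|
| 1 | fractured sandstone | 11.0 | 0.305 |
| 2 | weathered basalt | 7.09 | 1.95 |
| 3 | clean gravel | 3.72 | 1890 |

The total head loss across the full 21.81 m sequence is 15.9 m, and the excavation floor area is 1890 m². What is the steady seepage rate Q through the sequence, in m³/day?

Flow is perpendicular to layering, so the layers act in series and the equivalent K is the thickness-weighted harmonic mean.
Total thickness L = 11.0 + 7.09 + 3.72 = 21.81 m.
Σ(b_i/K_i) = 11.0/0.305 + 7.09/1.95 + 3.72/1890 = 39.70 d.
K_eq = L / Σ(b_i/K_i) = 21.81 / 39.70 = 0.5493 m/day.
Q = K_eq · A · (Δh/L) = 0.5493 × 1890 × (15.9/21.81) = 756.9 m³/day.

757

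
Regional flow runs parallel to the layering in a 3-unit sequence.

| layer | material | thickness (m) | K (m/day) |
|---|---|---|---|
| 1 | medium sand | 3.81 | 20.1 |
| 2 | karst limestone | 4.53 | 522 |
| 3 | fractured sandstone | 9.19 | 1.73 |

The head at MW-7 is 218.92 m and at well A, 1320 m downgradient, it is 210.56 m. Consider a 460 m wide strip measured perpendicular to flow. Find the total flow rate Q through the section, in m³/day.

7160

Flow is parallel to layering, so each bed carries its own Darcy discharge and the transmissivities add.
Σ(K_i·b_i) = 20.1×3.81 + 522×4.53 + 1.73×9.19 = 2457 m²/day.
Hydraulic gradient i = (218.92 − 210.56) / 1320 = 8.36 / 1320 = 0.006333.
Q = Σ(K_i·b_i) · W · i = 2457 × 460 × 0.006333 = 7158 m³/day.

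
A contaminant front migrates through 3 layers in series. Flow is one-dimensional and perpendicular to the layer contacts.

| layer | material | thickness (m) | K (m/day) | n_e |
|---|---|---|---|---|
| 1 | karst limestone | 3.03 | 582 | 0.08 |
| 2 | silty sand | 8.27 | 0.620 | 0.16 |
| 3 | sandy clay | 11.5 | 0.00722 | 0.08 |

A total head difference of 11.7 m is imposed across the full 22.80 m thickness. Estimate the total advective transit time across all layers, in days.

With flow normal to the layers, continuity requires the same specific discharge q through every layer.
Σ(b_i/K_i) = 3.03/582 + 8.27/0.620 + 11.5/0.00722 = 1606 d.
q = Δh / Σ(b_i/K_i) = 11.7 / 1606 = 0.007285 m/day.
In each layer the seepage velocity is v_i = q/n_i, so the layer transit time is t_i = b_i·n_i / q:
  layer 1 (karst limestone): t_1 = 3.03 × 0.08 / 0.007285 = 33.28 d
  layer 2 (silty sand): t_2 = 8.27 × 0.16 / 0.007285 = 181.6 d
  layer 3 (sandy clay): t_3 = 11.5 × 0.08 / 0.007285 = 126.3 d
Total t = Σ t_i = 341.2 days.

341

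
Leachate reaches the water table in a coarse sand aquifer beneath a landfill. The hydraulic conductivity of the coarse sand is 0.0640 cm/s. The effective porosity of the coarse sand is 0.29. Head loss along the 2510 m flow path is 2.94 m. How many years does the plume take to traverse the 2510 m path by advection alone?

Convert K: 0.0640 cm/s × 864 = 55.30 m/day.
Hydraulic gradient i = Δh / L = 2.94 / 2510 = 0.001171.
Darcy flux q = K · i = 55.30 × 0.001171 = 0.06477 m/day.
Seepage velocity v = q / n_e = 0.06477 / 0.29 = 0.2233 m/day.
Travel time t = L / v = 2510 / 0.2233 = 11238 days = 30.77 years.

30.8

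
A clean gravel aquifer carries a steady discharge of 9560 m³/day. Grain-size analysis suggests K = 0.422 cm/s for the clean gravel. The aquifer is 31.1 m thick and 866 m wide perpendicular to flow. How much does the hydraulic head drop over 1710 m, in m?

Convert K: 0.422 cm/s × 864 = 364.6 m/day.
Cross-sectional area A = 866 × 31.1 = 26933 m².
From Q = K·A·i, i = Q / (K·A) = 9560 / (364.6 × 26933) = 0.0009735.
Head loss Δh = i · L = 0.0009735 × 1710 = 1.665 m.

1.66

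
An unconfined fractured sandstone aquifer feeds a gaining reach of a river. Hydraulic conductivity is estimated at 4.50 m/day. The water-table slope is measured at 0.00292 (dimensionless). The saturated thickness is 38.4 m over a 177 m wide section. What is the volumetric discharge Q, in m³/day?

Cross-sectional area A = 177 × 38.4 = 6797 m².
Hydraulic gradient i = 0.00292.
Darcy's law: Q = K · A · i = 4.500 × 6797 × 0.002920 = 89.31 m³/day.

89.3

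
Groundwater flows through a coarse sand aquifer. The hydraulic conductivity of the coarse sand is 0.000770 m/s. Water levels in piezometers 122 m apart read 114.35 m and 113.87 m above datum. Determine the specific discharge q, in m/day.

0.262

Convert K: 0.000770 m/s × 86400 = 66.53 m/day.
Hydraulic gradient i = (114.35 − 113.87) / 122 = 0.48 / 122 = 0.003934.
Specific discharge q = K · i = 66.53 × 0.003934 = 0.2617 m/day.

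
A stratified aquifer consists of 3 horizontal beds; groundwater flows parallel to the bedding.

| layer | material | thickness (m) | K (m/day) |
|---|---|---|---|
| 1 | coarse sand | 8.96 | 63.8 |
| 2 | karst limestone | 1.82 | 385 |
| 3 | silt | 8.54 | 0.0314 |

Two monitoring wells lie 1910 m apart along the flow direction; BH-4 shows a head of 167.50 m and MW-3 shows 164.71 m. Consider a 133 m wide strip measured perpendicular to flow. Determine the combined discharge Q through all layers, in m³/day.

Flow is parallel to layering, so each bed carries its own Darcy discharge and the transmissivities add.
Σ(K_i·b_i) = 63.8×8.96 + 385×1.82 + 0.0314×8.54 = 1273 m²/day.
Hydraulic gradient i = (167.50 − 164.71) / 1910 = 2.79 / 1910 = 0.001461.
Q = Σ(K_i·b_i) · W · i = 1273 × 133 × 0.001461 = 247.2 m³/day.

247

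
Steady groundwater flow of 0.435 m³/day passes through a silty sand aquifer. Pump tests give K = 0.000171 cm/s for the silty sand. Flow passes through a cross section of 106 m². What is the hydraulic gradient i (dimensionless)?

Convert K: 0.000171 cm/s × 864 = 0.1477 m/day.
From Q = K·A·i, i = Q / (K·A) = 0.435 / (0.1477 × 106.0) = 0.02778.

0.0278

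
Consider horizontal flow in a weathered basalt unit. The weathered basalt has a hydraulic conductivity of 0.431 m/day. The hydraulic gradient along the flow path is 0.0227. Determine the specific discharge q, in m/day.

0.00978

Hydraulic gradient i = 0.0227.
Specific discharge q = K · i = 0.4310 × 0.02270 = 0.009784 m/day.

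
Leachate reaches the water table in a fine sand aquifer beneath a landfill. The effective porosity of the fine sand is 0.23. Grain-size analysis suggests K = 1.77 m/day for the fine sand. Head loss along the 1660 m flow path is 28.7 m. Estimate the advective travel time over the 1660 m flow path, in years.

Hydraulic gradient i = Δh / L = 28.7 / 1660 = 0.01729.
Darcy flux q = K · i = 1.770 × 0.01729 = 0.03060 m/day.
Seepage velocity v = q / n_e = 0.03060 / 0.23 = 0.1331 m/day.
Travel time t = L / v = 1660 / 0.1331 = 12476 days = 34.16 years.

34.2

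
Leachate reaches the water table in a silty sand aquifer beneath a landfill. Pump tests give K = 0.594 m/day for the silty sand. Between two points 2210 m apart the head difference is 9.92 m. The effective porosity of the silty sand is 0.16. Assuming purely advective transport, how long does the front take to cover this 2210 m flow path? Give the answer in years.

Hydraulic gradient i = Δh / L = 9.92 / 2210 = 0.004489.
Darcy flux q = K · i = 0.5940 × 0.004489 = 0.002666 m/day.
Seepage velocity v = q / n_e = 0.002666 / 0.16 = 0.01666 m/day.
Travel time t = L / v = 2210 / 0.01666 = 1.326e+05 days = 363.1 years.

363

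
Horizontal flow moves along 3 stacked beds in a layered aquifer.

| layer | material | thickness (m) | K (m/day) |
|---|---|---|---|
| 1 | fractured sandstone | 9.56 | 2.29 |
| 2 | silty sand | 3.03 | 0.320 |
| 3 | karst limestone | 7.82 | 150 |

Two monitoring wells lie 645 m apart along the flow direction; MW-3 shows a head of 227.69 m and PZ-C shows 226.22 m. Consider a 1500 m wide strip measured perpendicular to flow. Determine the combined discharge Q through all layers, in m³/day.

4090

Flow is parallel to layering, so each bed carries its own Darcy discharge and the transmissivities add.
Σ(K_i·b_i) = 2.29×9.56 + 0.320×3.03 + 150×7.82 = 1196 m²/day.
Hydraulic gradient i = (227.69 − 226.22) / 645 = 1.47 / 645 = 0.002279.
Q = Σ(K_i·b_i) · W · i = 1196 × 1500 × 0.002279 = 4088 m³/day.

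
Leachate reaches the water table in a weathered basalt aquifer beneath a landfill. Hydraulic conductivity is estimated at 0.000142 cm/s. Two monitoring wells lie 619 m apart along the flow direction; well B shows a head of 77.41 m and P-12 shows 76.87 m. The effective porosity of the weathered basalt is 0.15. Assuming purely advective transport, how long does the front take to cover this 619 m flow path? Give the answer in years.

Convert K: 0.000142 cm/s × 864 = 0.1227 m/day.
Hydraulic gradient i = (77.41 − 76.87) / 619 = 0.54 / 619 = 0.0008724.
Darcy flux q = K · i = 0.1227 × 0.0008724 = 0.0001070 m/day.
Seepage velocity v = q / n_e = 0.0001070 / 0.15 = 0.0007135 m/day.
Travel time t = L / v = 619 / 0.0007135 = 8.675e+05 days = 2375 years.

2380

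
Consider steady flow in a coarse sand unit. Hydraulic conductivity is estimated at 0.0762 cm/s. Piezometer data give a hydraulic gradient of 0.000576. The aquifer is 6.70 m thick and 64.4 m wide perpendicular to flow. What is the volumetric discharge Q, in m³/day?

Convert K: 0.0762 cm/s × 864 = 65.84 m/day.
Cross-sectional area A = 64.4 × 6.70 = 431.5 m².
Hydraulic gradient i = 0.000576.
Darcy's law: Q = K · A · i = 65.84 × 431.5 × 0.0005760 = 16.36 m³/day.

16.4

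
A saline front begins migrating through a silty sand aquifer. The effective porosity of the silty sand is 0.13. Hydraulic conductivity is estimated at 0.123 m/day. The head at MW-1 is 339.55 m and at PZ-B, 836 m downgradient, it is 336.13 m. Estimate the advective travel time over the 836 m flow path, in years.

591

Hydraulic gradient i = (339.55 − 336.13) / 836 = 3.42 / 836 = 0.004091.
Darcy flux q = K · i = 0.1230 × 0.004091 = 0.0005032 m/day.
Seepage velocity v = q / n_e = 0.0005032 / 0.13 = 0.003871 m/day.
Travel time t = L / v = 836 / 0.003871 = 2.160e+05 days = 591.3 years.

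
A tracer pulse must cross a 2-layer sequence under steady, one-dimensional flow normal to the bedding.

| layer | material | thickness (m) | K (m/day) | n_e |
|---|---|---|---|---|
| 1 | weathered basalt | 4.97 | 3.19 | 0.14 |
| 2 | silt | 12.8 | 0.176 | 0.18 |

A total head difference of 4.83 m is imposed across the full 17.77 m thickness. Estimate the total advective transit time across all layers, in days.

46.1

With flow normal to the layers, continuity requires the same specific discharge q through every layer.
Σ(b_i/K_i) = 4.97/3.19 + 12.8/0.176 = 74.29 d.
q = Δh / Σ(b_i/K_i) = 4.83 / 74.29 = 0.06502 m/day.
In each layer the seepage velocity is v_i = q/n_i, so the layer transit time is t_i = b_i·n_i / q:
  layer 1 (weathered basalt): t_1 = 4.97 × 0.14 / 0.06502 = 10.70 d
  layer 2 (silt): t_2 = 12.8 × 0.18 / 0.06502 = 35.44 d
Total t = Σ t_i = 46.14 days.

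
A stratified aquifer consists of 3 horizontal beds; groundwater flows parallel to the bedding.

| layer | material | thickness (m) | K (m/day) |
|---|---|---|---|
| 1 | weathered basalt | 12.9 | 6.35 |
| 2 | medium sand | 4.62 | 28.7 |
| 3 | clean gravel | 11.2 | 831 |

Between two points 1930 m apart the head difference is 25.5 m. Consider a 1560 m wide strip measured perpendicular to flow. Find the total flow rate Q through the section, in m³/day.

Flow is parallel to layering, so each bed carries its own Darcy discharge and the transmissivities add.
Σ(K_i·b_i) = 6.35×12.9 + 28.7×4.62 + 831×11.2 = 9522 m²/day.
Hydraulic gradient i = Δh / L = 25.5 / 1930 = 0.01321.
Q = Σ(K_i·b_i) · W · i = 9522 × 1560 × 0.01321 = 1.963e+05 m³/day.

196000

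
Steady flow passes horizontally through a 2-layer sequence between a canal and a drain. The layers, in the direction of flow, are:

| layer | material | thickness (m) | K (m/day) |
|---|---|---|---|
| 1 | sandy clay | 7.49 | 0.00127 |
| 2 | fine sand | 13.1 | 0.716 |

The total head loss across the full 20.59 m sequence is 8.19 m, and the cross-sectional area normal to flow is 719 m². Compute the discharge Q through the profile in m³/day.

Flow is perpendicular to layering, so the layers act in series and the equivalent K is the thickness-weighted harmonic mean.
Total thickness L = 7.49 + 13.1 = 20.59 m.
Σ(b_i/K_i) = 7.49/0.00127 + 13.1/0.716 = 5916 d.
K_eq = L / Σ(b_i/K_i) = 20.59 / 5916 = 0.003480 m/day.
Q = K_eq · A · (Δh/L) = 0.003480 × 719 × (8.19/20.59) = 0.9954 m³/day.

0.995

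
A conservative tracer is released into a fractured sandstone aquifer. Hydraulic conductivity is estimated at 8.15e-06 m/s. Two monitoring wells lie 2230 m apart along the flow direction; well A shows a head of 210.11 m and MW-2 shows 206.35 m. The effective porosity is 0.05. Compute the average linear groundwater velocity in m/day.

Convert K: 8.15e-06 m/s × 86400 = 0.7042 m/day.
Hydraulic gradient i = (210.11 − 206.35) / 2230 = 3.76 / 2230 = 0.001686.
Darcy flux q = K · i = 0.7042 × 0.001686 = 0.001187 m/day.
Seepage velocity v = q / n_e = 0.001187 / 0.05 = 0.02375 m/day.

0.0237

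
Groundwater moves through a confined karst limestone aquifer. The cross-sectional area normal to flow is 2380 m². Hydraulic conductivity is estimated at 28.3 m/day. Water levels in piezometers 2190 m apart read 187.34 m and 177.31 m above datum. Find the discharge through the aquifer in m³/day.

Hydraulic gradient i = (187.34 − 177.31) / 2190 = 10.03 / 2190 = 0.004580.
Darcy's law: Q = K · A · i = 28.30 × 2380 × 0.004580 = 308.5 m³/day.

308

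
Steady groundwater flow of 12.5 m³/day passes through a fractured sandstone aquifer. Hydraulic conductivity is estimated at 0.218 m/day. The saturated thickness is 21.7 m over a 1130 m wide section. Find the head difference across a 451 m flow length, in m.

1.05

Cross-sectional area A = 1130 × 21.7 = 24521 m².
From Q = K·A·i, i = Q / (K·A) = 12.5 / (0.2180 × 24521) = 0.002338.
Head loss Δh = i · L = 0.002338 × 451 = 1.055 m.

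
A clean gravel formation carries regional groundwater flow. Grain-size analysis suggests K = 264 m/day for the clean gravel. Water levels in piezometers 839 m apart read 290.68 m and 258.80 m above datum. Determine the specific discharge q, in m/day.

Hydraulic gradient i = (290.68 − 258.80) / 839 = 31.88 / 839 = 0.03800.
Specific discharge q = K · i = 264.0 × 0.03800 = 10.03 m/day.

10.0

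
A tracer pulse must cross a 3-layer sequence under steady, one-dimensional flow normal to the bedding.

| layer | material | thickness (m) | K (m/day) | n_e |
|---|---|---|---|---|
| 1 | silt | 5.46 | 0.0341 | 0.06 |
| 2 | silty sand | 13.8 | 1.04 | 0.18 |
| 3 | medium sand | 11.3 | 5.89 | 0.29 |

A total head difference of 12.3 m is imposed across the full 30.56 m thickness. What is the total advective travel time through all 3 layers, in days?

With flow normal to the layers, continuity requires the same specific discharge q through every layer.
Σ(b_i/K_i) = 5.46/0.0341 + 13.8/1.04 + 11.3/5.89 = 175.3 d.
q = Δh / Σ(b_i/K_i) = 12.3 / 175.3 = 0.07016 m/day.
In each layer the seepage velocity is v_i = q/n_i, so the layer transit time is t_i = b_i·n_i / q:
  layer 1 (silt): t_1 = 5.46 × 0.06 / 0.07016 = 4.669 d
  layer 2 (silty sand): t_2 = 13.8 × 0.18 / 0.07016 = 35.40 d
  layer 3 (medium sand): t_3 = 11.3 × 0.29 / 0.07016 = 46.71 d
Total t = Σ t_i = 86.78 days.

86.8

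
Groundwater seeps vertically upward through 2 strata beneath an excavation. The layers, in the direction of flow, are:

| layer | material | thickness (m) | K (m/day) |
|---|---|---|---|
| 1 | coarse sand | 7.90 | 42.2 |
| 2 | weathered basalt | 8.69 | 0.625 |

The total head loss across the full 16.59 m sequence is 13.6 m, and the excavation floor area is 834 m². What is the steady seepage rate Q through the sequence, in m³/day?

Flow is perpendicular to layering, so the layers act in series and the equivalent K is the thickness-weighted harmonic mean.
Total thickness L = 7.90 + 8.69 = 16.59 m.
Σ(b_i/K_i) = 7.90/42.2 + 8.69/0.625 = 14.09 d.
K_eq = L / Σ(b_i/K_i) = 16.59 / 14.09 = 1.177 m/day.
Q = K_eq · A · (Δh/L) = 1.177 × 834 × (13.6/16.59) = 804.9 m³/day.

805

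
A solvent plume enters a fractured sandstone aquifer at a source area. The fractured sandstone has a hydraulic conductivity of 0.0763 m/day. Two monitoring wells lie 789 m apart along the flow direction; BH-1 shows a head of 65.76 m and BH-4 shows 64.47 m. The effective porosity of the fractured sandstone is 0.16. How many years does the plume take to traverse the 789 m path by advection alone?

Hydraulic gradient i = (65.76 − 64.47) / 789 = 1.29 / 789 = 0.001635.
Darcy flux q = K · i = 0.07630 × 0.001635 = 0.0001247 m/day.
Seepage velocity v = q / n_e = 0.0001247 / 0.16 = 0.0007797 m/day.
Travel time t = L / v = 789 / 0.0007797 = 1.012e+06 days = 2771 years.

2770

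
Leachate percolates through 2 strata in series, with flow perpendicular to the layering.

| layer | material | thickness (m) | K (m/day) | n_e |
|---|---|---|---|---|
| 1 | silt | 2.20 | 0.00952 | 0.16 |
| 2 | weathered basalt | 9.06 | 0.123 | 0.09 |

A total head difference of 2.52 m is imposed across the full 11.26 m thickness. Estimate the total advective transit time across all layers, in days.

With flow normal to the layers, continuity requires the same specific discharge q through every layer.
Σ(b_i/K_i) = 2.20/0.00952 + 9.06/0.123 = 304.8 d.
q = Δh / Σ(b_i/K_i) = 2.52 / 304.8 = 0.008269 m/day.
In each layer the seepage velocity is v_i = q/n_i, so the layer transit time is t_i = b_i·n_i / q:
  layer 1 (silt): t_1 = 2.20 × 0.16 / 0.008269 = 42.57 d
  layer 2 (weathered basalt): t_2 = 9.06 × 0.09 / 0.008269 = 98.61 d
Total t = Σ t_i = 141.2 days.

141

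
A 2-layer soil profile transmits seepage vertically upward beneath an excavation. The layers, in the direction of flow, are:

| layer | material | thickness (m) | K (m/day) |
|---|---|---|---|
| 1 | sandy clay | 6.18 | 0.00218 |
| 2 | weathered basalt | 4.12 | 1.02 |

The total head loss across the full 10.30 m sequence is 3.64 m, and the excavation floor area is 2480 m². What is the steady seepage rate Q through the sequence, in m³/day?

3.18

Flow is perpendicular to layering, so the layers act in series and the equivalent K is the thickness-weighted harmonic mean.
Total thickness L = 6.18 + 4.12 = 10.30 m.
Σ(b_i/K_i) = 6.18/0.00218 + 4.12/1.02 = 2839 d.
K_eq = L / Σ(b_i/K_i) = 10.30 / 2839 = 0.003628 m/day.
Q = K_eq · A · (Δh/L) = 0.003628 × 2480 × (3.64/10.30) = 3.180 m³/day.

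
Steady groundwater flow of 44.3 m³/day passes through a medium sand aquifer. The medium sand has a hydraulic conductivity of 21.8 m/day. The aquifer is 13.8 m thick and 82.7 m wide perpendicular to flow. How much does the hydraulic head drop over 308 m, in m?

0.548

Cross-sectional area A = 82.7 × 13.8 = 1141 m².
From Q = K·A·i, i = Q / (K·A) = 44.3 / (21.80 × 1141) = 0.001781.
Head loss Δh = i · L = 0.001781 × 308 = 0.5484 m.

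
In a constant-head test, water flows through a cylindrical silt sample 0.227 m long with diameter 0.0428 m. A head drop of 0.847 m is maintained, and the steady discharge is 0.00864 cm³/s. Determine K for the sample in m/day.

Cross-sectional area A = π·(d/2)² = π × (0.0428/2)² = 0.001439 m².
Convert discharge: 0.00864 cm³/s = 8.640e-09 m³/s.
Darcy's law rearranged: K = Q·L / (A·Δh) = 8.640e-09 × 0.227 / (0.001439 × 0.847) = 1.609e-06 m/s = 0.1391 m/day.

0.139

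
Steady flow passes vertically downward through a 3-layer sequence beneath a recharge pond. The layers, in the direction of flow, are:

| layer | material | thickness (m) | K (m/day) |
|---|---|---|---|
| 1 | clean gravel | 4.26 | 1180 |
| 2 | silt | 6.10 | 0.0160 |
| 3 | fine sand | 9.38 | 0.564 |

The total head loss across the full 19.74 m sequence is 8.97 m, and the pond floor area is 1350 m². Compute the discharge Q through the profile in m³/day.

30.4

Flow is perpendicular to layering, so the layers act in series and the equivalent K is the thickness-weighted harmonic mean.
Total thickness L = 4.26 + 6.10 + 9.38 = 19.74 m.
Σ(b_i/K_i) = 4.26/1180 + 6.10/0.0160 + 9.38/0.564 = 397.9 d.
K_eq = L / Σ(b_i/K_i) = 19.74 / 397.9 = 0.04961 m/day.
Q = K_eq · A · (Δh/L) = 0.04961 × 1350 × (8.97/19.74) = 30.43 m³/day.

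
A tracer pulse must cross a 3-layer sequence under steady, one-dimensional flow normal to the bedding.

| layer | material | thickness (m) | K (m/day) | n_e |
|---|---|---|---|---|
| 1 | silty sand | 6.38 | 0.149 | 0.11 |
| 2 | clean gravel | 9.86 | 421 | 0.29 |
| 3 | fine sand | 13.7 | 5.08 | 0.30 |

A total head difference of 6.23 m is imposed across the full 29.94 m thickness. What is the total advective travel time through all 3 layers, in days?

With flow normal to the layers, continuity requires the same specific discharge q through every layer.
Σ(b_i/K_i) = 6.38/0.149 + 9.86/421 + 13.7/5.08 = 45.54 d.
q = Δh / Σ(b_i/K_i) = 6.23 / 45.54 = 0.1368 m/day.
In each layer the seepage velocity is v_i = q/n_i, so the layer transit time is t_i = b_i·n_i / q:
  layer 1 (silty sand): t_1 = 6.38 × 0.11 / 0.1368 = 5.130 d
  layer 2 (clean gravel): t_2 = 9.86 × 0.29 / 0.1368 = 20.90 d
  layer 3 (fine sand): t_3 = 13.7 × 0.30 / 0.1368 = 30.04 d
Total t = Σ t_i = 56.07 days.

56.1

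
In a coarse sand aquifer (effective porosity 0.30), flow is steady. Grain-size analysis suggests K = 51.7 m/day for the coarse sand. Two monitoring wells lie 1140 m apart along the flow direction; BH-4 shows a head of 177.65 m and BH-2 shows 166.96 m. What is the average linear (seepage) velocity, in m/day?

1.62

Hydraulic gradient i = (177.65 − 166.96) / 1140 = 10.69 / 1140 = 0.009377.
Darcy flux q = K · i = 51.70 × 0.009377 = 0.4848 m/day.
Seepage velocity v = q / n_e = 0.4848 / 0.30 = 1.616 m/day.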